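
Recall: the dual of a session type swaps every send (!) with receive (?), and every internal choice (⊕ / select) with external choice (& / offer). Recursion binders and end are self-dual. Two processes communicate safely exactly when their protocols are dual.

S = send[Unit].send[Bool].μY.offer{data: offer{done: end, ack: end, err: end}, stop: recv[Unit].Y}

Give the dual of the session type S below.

send[Unit] = recv[Unit]
  send[Bool] = recv[Bool]
    μY = μY  (binder kept)
      offer{data,stop} = select{data,stop}  (&→⊕)
        • data:
          offer{done,ack,err} = select{done,ack,err}  (&→⊕)
            • done:
              end self-dual
            • ack:
              end self-dual
            • err:
              end self-dual
        • stop:
          recv[Unit] = send[Unit]
            Y self-dual

recv[Unit].recv[Bool].μY.select{data: select{done: end, ack: end, err: end}, stop: send[Unit].Y}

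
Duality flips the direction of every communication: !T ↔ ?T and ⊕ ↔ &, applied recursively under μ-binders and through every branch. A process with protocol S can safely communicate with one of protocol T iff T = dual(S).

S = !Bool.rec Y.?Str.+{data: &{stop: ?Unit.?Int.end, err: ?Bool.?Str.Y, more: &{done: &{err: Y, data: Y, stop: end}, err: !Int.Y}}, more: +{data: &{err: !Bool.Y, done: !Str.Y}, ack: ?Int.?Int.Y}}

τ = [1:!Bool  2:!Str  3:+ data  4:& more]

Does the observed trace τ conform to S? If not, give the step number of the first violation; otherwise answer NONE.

[1] !Bool  match  state: rec Y.…
[2] got !Str, protocol expects ?Str  ✗

2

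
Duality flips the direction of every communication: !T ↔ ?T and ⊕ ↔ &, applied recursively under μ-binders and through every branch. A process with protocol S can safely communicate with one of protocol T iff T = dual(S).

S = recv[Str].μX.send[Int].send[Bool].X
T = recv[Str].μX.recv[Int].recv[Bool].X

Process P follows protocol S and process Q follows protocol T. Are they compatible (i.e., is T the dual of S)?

NO

recv[Str] | recv[Str]  ✗ same direction on both sides — not dual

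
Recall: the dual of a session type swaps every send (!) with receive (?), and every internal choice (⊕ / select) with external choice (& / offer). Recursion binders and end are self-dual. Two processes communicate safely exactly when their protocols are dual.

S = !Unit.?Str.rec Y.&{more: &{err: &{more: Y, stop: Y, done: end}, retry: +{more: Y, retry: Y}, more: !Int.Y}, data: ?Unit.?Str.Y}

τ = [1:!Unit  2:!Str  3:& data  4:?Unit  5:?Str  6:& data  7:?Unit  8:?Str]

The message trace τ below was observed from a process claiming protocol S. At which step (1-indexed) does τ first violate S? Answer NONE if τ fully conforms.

@1 !Unit  ✓  now at ?Str.rec Y.…
@2 got !Str, protocol expects ?Str  ✗

2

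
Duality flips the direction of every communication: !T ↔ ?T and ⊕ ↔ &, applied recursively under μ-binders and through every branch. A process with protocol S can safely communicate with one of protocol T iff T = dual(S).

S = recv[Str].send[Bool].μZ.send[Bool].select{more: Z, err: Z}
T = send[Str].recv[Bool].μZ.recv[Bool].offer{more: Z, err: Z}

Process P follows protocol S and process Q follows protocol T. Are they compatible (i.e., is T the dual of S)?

recv[Str] ‖ send[Str]  ok
  send[Bool] ‖ recv[Bool]  ok
    μZ ‖ μZ  ok (binder kept)
      send[Bool] ‖ recv[Bool]  ok
        select{more,err} ‖ offer{more,err}  ok same labels
          [more]
            Z ‖ Z  ok
          [err]
            Z ‖ Z  ok

YES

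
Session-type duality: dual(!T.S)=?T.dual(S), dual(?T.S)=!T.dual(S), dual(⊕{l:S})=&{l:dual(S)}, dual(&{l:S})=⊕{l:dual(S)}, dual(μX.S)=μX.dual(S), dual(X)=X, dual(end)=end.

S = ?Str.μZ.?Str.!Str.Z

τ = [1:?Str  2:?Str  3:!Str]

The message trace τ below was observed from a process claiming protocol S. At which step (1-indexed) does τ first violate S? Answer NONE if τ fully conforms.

NONE

[1] ?Str  match  residual = μZ.…
[2] ?Str  match  residual = !Str.μZ.…
[3] !Str  match  residual = μZ.…
τ conforms to S (length 3)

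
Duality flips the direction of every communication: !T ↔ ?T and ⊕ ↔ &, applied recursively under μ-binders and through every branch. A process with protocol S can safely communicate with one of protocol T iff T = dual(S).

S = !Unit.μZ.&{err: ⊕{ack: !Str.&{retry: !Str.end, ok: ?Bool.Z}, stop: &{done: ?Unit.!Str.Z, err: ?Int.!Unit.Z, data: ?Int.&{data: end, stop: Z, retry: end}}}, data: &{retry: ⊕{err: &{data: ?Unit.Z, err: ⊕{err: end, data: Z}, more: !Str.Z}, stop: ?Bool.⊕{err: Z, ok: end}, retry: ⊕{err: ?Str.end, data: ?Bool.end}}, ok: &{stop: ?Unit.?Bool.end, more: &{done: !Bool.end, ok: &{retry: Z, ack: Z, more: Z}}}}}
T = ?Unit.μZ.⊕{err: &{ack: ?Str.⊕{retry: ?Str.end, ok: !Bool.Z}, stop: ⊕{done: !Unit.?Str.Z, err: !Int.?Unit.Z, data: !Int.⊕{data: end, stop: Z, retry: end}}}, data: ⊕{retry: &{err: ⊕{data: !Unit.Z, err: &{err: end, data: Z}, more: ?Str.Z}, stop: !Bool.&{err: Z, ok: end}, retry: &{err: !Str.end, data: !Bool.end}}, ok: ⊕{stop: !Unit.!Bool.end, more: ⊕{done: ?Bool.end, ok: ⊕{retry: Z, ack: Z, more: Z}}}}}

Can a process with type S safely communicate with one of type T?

YES

!Unit | ?Unit  match
  μZ | μZ  match (rec unchanged)
    &{err,data} | ⊕{err,data}  match labels match
      • err:
        ⊕{ack,stop} | &{ack,stop}  match labels match
          • ack:
            !Str | ?Str  match
              &{retry,ok} | ⊕{retry,ok}  match labels match
                • retry:
                  !Str | ?Str  match
                    end | end  match
                • ok:
                  ?Bool | !Bool  match
                    Z | Z  match
          • stop:
            &{done,err,data} | ⊕{done,err,data}  match labels match
              • done:
                ?Unit | !Unit  match
                  !Str | ?Str  match
                    Z | Z  match
              • err:
                ?Int | !Int  match
                  !Unit | ?Unit  match
                    Z | Z  match
              • data:
                ?Int | !Int  match
                  &{data,stop,retry} | ⊕{data,stop,retry}  match labels match
                    • data:
                      end | end  match
                    • stop:
                      Z | Z  match
                    • retry:
                      end | end  match
      • data:
        &{retry,ok} | ⊕{retry,ok}  match labels match
          • retry:
            ⊕{err,stop,retry} | &{err,stop,retry}  match labels match
              • err:
                &{data,err,more} | ⊕{data,err,more}  match labels match
                  • data:
                    ?Unit | !Unit  match
                      Z | Z  match
                  • err:
                    ⊕{err,data} | &{err,data}  match labels match
                      • err:
                        end | end  match
                      • data:
                        Z | Z  match
                  • more:
                    !Str | ?Str  match
                      Z | Z  match
              • stop:
                ?Bool | !Bool  match
                  ⊕{err,ok} | &{err,ok}  match labels match
                    • err:
                      Z | Z  match
                    • ok:
                      end | end  match
              • retry:
                ⊕{err,data} | &{err,data}  match labels match
                  • err:
                    ?Str | !Str  match
                      end | end  match
                  • data:
                    ?Bool | !Bool  match
                      end | end  match
          • ok:
            &{stop,more} | ⊕{stop,more}  match labels match
              • stop:
                ?Unit | !Unit  match
                  ?Bool | !Bool  match
                    end | end  match
              • more:
                &{done,ok} | ⊕{done,ok}  match labels match
                  • done:
                    !Bool | ?Bool  match
                      end | end  match
                  • ok:
                    &{retry,ack,more} | ⊕{retry,ack,more}  match labels match
                      • retry:
                        Z | Z  match
                      • ack:
                        Z | Z  match
                      • more:
                        Z | Z  match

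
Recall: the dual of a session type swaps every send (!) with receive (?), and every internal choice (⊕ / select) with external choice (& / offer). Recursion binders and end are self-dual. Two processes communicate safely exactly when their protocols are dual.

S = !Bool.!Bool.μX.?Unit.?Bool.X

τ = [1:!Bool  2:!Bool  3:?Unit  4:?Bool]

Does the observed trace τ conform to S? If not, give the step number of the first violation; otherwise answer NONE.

@1 !Bool  ok  cont: !Bool.μX.…
@2 !Bool  ok  cont: μX.…
@3 ?Unit  ok  cont: ?Bool.μX.…
@4 ?Bool  ok  cont: μX.…
all 4 steps conform

NONE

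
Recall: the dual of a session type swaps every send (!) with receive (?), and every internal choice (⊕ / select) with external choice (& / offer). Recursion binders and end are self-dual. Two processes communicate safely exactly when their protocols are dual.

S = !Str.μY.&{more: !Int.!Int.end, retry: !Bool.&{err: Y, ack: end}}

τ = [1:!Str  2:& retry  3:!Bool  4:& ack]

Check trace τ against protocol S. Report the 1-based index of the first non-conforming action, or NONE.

NONE

[1] !Str  match  now at μY.…
[2] & retry  match  now at !Bool.&{err: μY.…, ack: end}
[3] !Bool  match  now at &{err: μY.…, ack: end}
[4] & ack  match  now at end
trace exhausted — no violation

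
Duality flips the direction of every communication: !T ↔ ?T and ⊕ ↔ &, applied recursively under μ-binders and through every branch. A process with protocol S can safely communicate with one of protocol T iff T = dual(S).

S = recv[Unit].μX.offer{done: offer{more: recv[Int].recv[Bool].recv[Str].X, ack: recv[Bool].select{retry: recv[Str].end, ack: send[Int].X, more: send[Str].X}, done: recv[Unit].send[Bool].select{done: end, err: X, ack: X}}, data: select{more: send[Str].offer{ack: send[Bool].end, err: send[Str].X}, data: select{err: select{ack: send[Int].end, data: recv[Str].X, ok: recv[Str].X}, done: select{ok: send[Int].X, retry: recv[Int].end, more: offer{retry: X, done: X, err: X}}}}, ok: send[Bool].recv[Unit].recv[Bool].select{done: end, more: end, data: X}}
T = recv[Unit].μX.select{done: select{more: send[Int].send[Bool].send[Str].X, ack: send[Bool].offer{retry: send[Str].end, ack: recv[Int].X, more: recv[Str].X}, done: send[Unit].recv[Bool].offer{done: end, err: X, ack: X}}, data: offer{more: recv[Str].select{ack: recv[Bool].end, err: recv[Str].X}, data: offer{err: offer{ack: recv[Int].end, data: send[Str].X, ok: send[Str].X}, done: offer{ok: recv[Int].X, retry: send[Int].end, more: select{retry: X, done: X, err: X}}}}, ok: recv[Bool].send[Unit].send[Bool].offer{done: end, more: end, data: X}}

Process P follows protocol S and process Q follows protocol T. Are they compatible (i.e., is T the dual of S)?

NO

recv[Unit] vs recv[Unit]  ✗ same direction on both sides — not dual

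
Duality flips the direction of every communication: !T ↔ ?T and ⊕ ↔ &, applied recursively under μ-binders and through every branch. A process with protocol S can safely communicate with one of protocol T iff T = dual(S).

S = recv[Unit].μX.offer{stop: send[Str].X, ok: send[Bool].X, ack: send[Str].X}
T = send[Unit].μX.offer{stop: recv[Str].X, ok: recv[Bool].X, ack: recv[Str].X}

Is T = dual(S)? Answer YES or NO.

recv[Unit] vs send[Unit]  ✓
  μX vs μX  ✓ (rec unchanged)
    offer{stop,ok,ack} vs offer{stop,ok,ack}  ✗ choice polarity not flipped — not dual

NO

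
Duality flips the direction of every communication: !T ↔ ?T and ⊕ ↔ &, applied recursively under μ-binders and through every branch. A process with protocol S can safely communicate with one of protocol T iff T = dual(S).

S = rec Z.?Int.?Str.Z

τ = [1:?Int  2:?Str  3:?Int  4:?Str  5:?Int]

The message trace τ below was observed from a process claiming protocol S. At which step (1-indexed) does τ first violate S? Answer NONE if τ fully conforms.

step 1: ?Int  ✓  cont: ?Str.rec Z.…
step 2: ?Str  ✓  cont: rec Z.…
step 3: ?Int  ✓  cont: ?Str.rec Z.…
step 4: ?Str  ✓  cont: rec Z.…
step 5: ?Int  ✓  cont: ?Str.rec Z.…
trace exhausted — no violation

NONE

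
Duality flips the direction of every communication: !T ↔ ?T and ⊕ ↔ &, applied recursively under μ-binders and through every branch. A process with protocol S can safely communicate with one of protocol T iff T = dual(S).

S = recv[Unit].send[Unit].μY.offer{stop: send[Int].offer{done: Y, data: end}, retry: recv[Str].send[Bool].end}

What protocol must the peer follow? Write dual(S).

recv[Unit] = send[Unit]
  send[Unit] = recv[Unit]
    μY = μY  (rec unchanged)
      offer{stop,retry} = select{stop,retry}  (external→internal)
        [stop]
          send[Int] = recv[Int]
            offer{done,data} = select{done,data}  (external→internal)
              [done]
                dual(Y) = Y
              [data]
                dual(end) = end
        [retry]
          recv[Str] = send[Str]
            send[Bool] = recv[Bool]
              dual(end) = end

send[Unit].recv[Unit].μY.select{stop: recv[Int].select{done: Y, data: end}, retry: send[Str].recv[Bool].end}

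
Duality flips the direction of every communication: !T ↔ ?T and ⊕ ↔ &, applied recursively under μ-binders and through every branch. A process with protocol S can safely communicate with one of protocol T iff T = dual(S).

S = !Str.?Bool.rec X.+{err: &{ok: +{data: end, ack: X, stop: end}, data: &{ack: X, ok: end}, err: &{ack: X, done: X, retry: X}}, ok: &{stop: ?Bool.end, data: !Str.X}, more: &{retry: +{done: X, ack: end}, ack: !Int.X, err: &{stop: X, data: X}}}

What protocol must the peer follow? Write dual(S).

!Str = ?Str
  ?Bool = !Bool
    rec X = rec X  (rec unchanged)
      +{err,ok,more} = &{err,ok,more}  (select→offer)
        [err]
          &{ok,data,err} = +{ok,data,err}  (external→internal)
            [ok]
              +{data,ack,stop} = &{data,ack,stop}  (select→offer)
                [data]
                  end ↦ end
                [ack]
                  X ↦ X
                [stop]
                  end ↦ end
            [data]
              &{ack,ok} = +{ack,ok}  (external→internal)
                [ack]
                  X ↦ X
                [ok]
                  end ↦ end
            [err]
              &{ack,done,retry} = +{ack,done,retry}  (external→internal)
                [ack]
                  X ↦ X
                [done]
                  X ↦ X
                [retry]
                  X ↦ X
        [ok]
          &{stop,data} = +{stop,data}  (external→internal)
            [stop]
              ?Bool = !Bool
                end ↦ end
            [data]
              !Str = ?Str
                X ↦ X
        [more]
          &{retry,ack,err} = +{retry,ack,err}  (external→internal)
            [retry]
              +{done,ack} = &{done,ack}  (select→offer)
                [done]
                  X ↦ X
                [ack]
                  end ↦ end
            [ack]
              !Int = ?Int
                X ↦ X
            [err]
              &{stop,data} = +{stop,data}  (external→internal)
                [stop]
                  X ↦ X
                [data]
                  X ↦ X

?Str.!Bool.rec X.&{err: +{ok: &{data: end, ack: X, stop: end}, data: +{ack: X, ok: end}, err: +{ack: X, done: X, retry: X}}, ok: +{stop: !Bool.end, data: ?Str.X}, more: +{retry: &{done: X, ack: end}, ack: ?Int.X, err: +{stop: X, data: X}}}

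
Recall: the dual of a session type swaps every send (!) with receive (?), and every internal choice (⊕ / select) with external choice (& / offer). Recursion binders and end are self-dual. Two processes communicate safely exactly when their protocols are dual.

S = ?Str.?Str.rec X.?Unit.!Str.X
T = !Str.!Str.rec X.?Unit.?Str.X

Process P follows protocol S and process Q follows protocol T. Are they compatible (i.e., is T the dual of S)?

?Str | !Str  match
  ?Str | !Str  match
    rec X | rec X  match (rec unchanged)
      ?Unit | ?Unit  ✗ same direction on both sides — not dual

NO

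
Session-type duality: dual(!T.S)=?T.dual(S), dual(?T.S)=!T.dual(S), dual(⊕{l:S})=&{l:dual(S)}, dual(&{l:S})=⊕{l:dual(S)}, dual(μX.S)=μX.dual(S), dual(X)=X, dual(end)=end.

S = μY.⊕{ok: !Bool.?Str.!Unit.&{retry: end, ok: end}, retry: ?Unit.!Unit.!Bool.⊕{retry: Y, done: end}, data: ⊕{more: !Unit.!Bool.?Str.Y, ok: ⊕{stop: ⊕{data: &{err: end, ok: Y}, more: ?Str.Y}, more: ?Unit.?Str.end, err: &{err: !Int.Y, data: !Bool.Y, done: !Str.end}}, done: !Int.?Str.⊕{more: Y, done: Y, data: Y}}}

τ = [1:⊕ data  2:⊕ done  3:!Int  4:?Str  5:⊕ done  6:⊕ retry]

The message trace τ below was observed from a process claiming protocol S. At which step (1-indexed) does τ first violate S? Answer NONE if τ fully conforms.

step 1: ⊕ data  match  state: ⊕{more: !Unit.!Bool.?Str.μY.…, ok: ⊕{stop: ⊕{data: &{err: end, ok: μY.…}, more: ?Str.μY.…}, more: ?Unit.?Str.end, err: &{err: !Int.μY.…, data: !Bool.μY.…, done: !Str.end}}, done: !Int.?Str.⊕{more: μY.…, done: μY.…, data: μY.…}}
step 2: ⊕ done  match  state: !Int.?Str.⊕{more: μY.…, done: μY.…, data: μY.…}
step 3: !Int  match  state: ?Str.⊕{more: μY.…, done: μY.…, data: μY.…}
step 4: ?Str  match  state: ⊕{more: μY.…, done: μY.…, data: μY.…}
step 5: ⊕ done  match  state: μY.…
step 6: ⊕ retry  match  state: ?Unit.!Unit.!Bool.⊕{retry: μY.…, done: end}
τ conforms to S (length 6)

NONE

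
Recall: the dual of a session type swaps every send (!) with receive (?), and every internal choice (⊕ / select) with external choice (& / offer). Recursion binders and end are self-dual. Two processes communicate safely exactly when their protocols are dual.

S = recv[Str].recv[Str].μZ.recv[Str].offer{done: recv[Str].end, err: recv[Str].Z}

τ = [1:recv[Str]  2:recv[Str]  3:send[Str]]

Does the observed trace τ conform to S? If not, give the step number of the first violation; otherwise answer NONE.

3

step 1: recv[Str]  ok  cont: recv[Str].μZ.…
step 2: recv[Str]  ok  cont: μZ.…
step 3: got send[Str], protocol expects recv[Str]  ✗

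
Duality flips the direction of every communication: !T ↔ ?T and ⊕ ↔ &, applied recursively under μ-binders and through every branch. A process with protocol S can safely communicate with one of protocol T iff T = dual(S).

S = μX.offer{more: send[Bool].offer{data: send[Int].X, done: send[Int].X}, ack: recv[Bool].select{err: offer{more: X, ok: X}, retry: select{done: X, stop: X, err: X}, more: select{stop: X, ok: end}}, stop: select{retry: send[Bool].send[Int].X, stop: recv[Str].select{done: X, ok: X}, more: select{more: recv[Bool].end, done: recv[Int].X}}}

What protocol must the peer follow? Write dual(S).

μX = μX  (rec unchanged)
  offer{more,ack,stop} = select{more,ack,stop}  (&→⊕)
    [more]
      send[Bool] = recv[Bool]
        offer{data,done} = select{data,done}  (&→⊕)
          [data]
            send[Int] = recv[Int]
              dual(X) = X
          [done]
            send[Int] = recv[Int]
              dual(X) = X
    [ack]
      recv[Bool] = send[Bool]
        select{err,retry,more} = offer{err,retry,more}  (⊕→&)
          [err]
            offer{more,ok} = select{more,ok}  (&→⊕)
              [more]
                dual(X) = X
              [ok]
                dual(X) = X
          [retry]
            select{done,stop,err} = offer{done,stop,err}  (⊕→&)
              [done]
                dual(X) = X
              [stop]
                dual(X) = X
              [err]
                dual(X) = X
          [more]
            select{stop,ok} = offer{stop,ok}  (⊕→&)
              [stop]
                dual(X) = X
              [ok]
                dual(end) = end
    [stop]
      select{retry,stop,more} = offer{retry,stop,more}  (⊕→&)
        [retry]
          send[Bool] = recv[Bool]
            send[Int] = recv[Int]
              dual(X) = X
        [stop]
          recv[Str] = send[Str]
            select{done,ok} = offer{done,ok}  (⊕→&)
              [done]
                dual(X) = X
              [ok]
                dual(X) = X
        [more]
          select{more,done} = offer{more,done}  (⊕→&)
            [more]
              recv[Bool] = send[Bool]
                dual(end) = end
            [done]
              recv[Int] = send[Int]
                dual(X) = X

μX.select{more: recv[Bool].select{data: recv[Int].X, done: recv[Int].X}, ack: send[Bool].offer{err: select{more: X, ok: X}, retry: offer{done: X, stop: X, err: X}, more: offer{stop: X, ok: end}}, stop: offer{retry: recv[Bool].recv[Int].X, stop: send[Str].offer{done: X, ok: X}, more: offer{more: send[Bool].end, done: send[Int].X}}}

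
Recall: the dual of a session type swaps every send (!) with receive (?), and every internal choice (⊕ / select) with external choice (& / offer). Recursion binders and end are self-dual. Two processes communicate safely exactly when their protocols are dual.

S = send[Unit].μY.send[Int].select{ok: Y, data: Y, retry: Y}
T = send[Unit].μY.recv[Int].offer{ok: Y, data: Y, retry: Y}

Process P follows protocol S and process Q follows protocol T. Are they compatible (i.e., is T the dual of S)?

send[Unit] vs send[Unit]  ✗ same direction on both sides — not dual

NO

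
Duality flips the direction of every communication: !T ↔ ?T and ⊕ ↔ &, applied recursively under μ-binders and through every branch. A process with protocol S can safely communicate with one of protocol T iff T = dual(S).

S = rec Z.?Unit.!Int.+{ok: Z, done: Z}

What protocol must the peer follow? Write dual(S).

rec Z.!Unit.?Int.&{ok: Z, done: Z}

rec Z → rec Z  (binder kept)
  ?Unit → !Unit
    !Int → ?Int
      +{ok,done} → &{ok,done}  (internal→external)
        case ok:
          dual(Z) = Z
        case done:
          dual(Z) = Z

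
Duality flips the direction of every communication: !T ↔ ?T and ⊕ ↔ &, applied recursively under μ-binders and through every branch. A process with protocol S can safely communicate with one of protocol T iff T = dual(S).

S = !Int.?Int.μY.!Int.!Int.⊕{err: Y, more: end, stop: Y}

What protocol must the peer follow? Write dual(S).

?Int.!Int.μY.?Int.?Int.&{err: Y, more: end, stop: Y}

!Int = ?Int
  ?Int = !Int
    μY = μY  (μ self-dual)
      !Int = ?Int
        !Int = ?Int
          ⊕{err,more,stop} = &{err,more,stop}  (select→offer)
            [err]
              Y ↦ Y
            [more]
              end ↦ end
            [stop]
              Y ↦ Y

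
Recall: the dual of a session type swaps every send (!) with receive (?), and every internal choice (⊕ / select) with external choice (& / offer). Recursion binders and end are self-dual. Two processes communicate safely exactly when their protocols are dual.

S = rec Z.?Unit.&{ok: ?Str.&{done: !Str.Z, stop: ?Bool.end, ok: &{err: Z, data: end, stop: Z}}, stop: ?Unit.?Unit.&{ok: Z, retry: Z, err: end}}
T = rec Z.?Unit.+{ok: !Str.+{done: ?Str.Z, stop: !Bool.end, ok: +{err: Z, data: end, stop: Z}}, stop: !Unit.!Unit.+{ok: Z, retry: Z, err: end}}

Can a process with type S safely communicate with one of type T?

NO

rec Z | rec Z  match (rec unchanged)
  ?Unit | ?Unit  ✗ same direction on both sides — not dual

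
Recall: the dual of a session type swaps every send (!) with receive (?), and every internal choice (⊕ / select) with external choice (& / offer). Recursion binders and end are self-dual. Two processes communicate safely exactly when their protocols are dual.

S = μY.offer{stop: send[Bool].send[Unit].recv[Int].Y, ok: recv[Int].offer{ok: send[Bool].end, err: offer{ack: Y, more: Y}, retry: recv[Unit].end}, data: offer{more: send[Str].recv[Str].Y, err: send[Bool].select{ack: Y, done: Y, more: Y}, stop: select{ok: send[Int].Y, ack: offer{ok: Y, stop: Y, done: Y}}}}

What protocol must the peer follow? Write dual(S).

μY → μY  (rec unchanged)
  offer{stop,ok,data} → select{stop,ok,data}  (external→internal)
    case stop:
      send[Bool] → recv[Bool]
        send[Unit] → recv[Unit]
          recv[Int] → send[Int]
            dual(Y) = Y
    case ok:
      recv[Int] → send[Int]
        offer{ok,err,retry} → select{ok,err,retry}  (external→internal)
          case ok:
            send[Bool] → recv[Bool]
              dual(end) = end
          case err:
            offer{ack,more} → select{ack,more}  (external→internal)
              case ack:
                dual(Y) = Y
              case more:
                dual(Y) = Y
          case retry:
            recv[Unit] → send[Unit]
              dual(end) = end
    case data:
      offer{more,err,stop} → select{more,err,stop}  (external→internal)
        case more:
          send[Str] → recv[Str]
            recv[Str] → send[Str]
              dual(Y) = Y
        case err:
          send[Bool] → recv[Bool]
            select{ack,done,more} → offer{ack,done,more}  (select→offer)
              case ack:
                dual(Y) = Y
              case done:
                dual(Y) = Y
              case more:
                dual(Y) = Y
        case stop:
          select{ok,ack} → offer{ok,ack}  (select→offer)
            case ok:
              send[Int] → recv[Int]
                dual(Y) = Y
            case ack:
              offer{ok,stop,done} → select{ok,stop,done}  (external→internal)
                case ok:
                  dual(Y) = Y
                case stop:
                  dual(Y) = Y
                case done:
                  dual(Y) = Y

μY.select{stop: recv[Bool].recv[Unit].send[Int].Y, ok: send[Int].select{ok: recv[Bool].end, err: select{ack: Y, more: Y}, retry: send[Unit].end}, data: select{more: recv[Str].send[Str].Y, err: recv[Bool].offer{ack: Y, done: Y, more: Y}, stop: offer{ok: recv[Int].Y, ack: select{ok: Y, stop: Y, done: Y}}}}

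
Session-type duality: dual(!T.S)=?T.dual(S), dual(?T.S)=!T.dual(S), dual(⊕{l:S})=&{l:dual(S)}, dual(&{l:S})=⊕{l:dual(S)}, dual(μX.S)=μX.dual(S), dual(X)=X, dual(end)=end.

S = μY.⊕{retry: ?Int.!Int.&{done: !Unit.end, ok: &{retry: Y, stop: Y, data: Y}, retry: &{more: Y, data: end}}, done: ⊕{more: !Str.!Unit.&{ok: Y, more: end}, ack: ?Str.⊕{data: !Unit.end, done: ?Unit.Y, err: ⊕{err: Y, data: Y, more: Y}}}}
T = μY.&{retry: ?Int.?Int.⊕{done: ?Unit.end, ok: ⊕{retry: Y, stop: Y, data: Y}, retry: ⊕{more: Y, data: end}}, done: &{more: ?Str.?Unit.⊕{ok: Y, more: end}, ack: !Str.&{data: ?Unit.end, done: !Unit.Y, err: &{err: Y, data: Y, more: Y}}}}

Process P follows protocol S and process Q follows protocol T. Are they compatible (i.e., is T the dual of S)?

μY ‖ μY  ✓ (μ self-dual)
  ⊕{retry,done} ‖ &{retry,done}  ✓ labels match
    • retry:
      ?Int ‖ ?Int  ✗ same direction on both sides — not dual

NO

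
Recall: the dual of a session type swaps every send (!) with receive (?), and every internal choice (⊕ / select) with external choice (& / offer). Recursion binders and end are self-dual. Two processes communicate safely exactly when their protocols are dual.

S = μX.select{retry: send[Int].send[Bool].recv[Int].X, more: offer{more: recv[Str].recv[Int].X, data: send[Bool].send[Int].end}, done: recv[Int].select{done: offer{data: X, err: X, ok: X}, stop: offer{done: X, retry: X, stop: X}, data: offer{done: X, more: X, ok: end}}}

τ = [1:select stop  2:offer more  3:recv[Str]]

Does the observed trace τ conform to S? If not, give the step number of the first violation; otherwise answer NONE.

1

step 1: got select stop, protocol expects select retry or select more or select done  ✗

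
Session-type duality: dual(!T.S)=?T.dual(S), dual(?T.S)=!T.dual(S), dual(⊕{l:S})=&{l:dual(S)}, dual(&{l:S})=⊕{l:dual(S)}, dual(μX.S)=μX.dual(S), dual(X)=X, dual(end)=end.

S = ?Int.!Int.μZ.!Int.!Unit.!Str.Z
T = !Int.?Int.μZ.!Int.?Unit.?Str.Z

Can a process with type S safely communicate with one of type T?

NO

?Int vs !Int  ok
  !Int vs ?Int  ok
    μZ vs μZ  ok (μ self-dual)
      !Int vs !Int  ✗ same direction on both sides — not dual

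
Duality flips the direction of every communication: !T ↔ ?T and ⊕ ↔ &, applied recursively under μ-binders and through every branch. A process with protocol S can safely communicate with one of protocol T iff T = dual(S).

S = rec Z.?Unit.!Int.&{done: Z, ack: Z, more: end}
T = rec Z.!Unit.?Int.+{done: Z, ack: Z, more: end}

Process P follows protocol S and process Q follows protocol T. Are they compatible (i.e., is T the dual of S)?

rec Z | rec Z  ok (rec unchanged)
  ?Unit | !Unit  ok
    !Int | ?Int  ok
      &{done,ack,more} | +{done,ack,more}  ok label sets agree
        • done:
          Z | Z  ok
        • ack:
          Z | Z  ok
        • more:
          end | end  ok

YES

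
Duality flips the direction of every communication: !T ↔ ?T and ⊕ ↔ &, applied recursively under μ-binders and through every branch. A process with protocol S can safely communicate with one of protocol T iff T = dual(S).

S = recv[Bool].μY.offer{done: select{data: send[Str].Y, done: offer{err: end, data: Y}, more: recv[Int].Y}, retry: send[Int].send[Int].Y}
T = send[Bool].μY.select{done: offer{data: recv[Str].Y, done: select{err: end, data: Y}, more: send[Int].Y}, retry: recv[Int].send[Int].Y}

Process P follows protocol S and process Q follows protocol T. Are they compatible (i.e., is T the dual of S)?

recv[Bool] vs send[Bool]  ✓
  μY vs μY  ✓ (rec unchanged)
    offer{done,retry} vs select{done,retry}  ✓ same labels
      [done]
        select{data,done,more} vs offer{data,done,more}  ✓ same labels
          [data]
            send[Str] vs recv[Str]  ✓
              Y vs Y  ✓
          [done]
            offer{err,data} vs select{err,data}  ✓ same labels
              [err]
                end vs end  ✓
              [data]
                Y vs Y  ✓
          [more]
            recv[Int] vs send[Int]  ✓
              Y vs Y  ✓
      [retry]
        send[Int] vs recv[Int]  ✓
          send[Int] vs send[Int]  ✗ same direction on both sides — not dual

NO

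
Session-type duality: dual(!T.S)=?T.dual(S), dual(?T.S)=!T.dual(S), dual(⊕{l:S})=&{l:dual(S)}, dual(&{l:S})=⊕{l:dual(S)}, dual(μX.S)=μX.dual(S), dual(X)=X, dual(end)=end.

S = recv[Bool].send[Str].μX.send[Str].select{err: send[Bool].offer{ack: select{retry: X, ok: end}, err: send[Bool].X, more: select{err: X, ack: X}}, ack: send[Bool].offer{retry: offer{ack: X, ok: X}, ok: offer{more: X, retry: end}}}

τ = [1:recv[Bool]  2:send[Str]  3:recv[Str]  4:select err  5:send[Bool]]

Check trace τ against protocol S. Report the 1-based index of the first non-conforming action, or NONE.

3

step 1: recv[Bool]  ok  now at send[Str].μX.…
step 2: send[Str]  ok  now at μX.…
step 3: got recv[Str], protocol expects send[Str]  ✗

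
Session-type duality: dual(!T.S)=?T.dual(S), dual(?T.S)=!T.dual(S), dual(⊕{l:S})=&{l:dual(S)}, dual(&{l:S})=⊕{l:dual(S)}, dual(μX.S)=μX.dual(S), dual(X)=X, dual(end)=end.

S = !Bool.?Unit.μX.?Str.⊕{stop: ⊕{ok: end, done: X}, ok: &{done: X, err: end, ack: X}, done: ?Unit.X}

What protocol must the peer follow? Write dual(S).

?Bool.!Unit.μX.!Str.&{stop: &{ok: end, done: X}, ok: ⊕{done: X, err: end, ack: X}, done: !Unit.X}

!Bool ↦ ?Bool
  ?Unit ↦ !Unit
    μX ↦ μX  (binder kept)
      ?Str ↦ !Str
        ⊕{stop,ok,done} ↦ &{stop,ok,done}  (internal→external)
          • stop:
            ⊕{ok,done} ↦ &{ok,done}  (internal→external)
              • ok:
                end self-dual
              • done:
                X self-dual
          • ok:
            &{done,err,ack} ↦ ⊕{done,err,ack}  (external→internal)
              • done:
                X self-dual
              • err:
                end self-dual
              • ack:
                X self-dual
          • done:
            ?Unit ↦ !Unit
              X self-dual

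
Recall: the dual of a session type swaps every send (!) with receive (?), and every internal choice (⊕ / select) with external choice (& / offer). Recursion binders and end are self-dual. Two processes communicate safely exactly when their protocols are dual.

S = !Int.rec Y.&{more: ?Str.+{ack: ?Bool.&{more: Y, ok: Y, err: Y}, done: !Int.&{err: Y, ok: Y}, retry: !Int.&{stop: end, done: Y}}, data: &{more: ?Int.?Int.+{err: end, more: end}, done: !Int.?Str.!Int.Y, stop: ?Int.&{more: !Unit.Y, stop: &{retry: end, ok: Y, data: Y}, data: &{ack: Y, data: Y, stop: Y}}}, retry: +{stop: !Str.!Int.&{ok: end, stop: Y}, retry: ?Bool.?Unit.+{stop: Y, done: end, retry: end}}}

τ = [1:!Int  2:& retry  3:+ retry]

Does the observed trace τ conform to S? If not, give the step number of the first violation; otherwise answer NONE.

NONE

[1] !Int  ✓  state: rec Y.…
[2] & retry  ✓  state: +{stop: !Str.!Int.&{ok: end, stop: rec Y.…}, retry: ?Bool.?Unit.+{stop: rec Y.…, done: end, retry: end}}
[3] + retry  ✓  state: ?Bool.?Unit.+{stop: rec Y.…, done: end, retry: end}
all 3 steps conform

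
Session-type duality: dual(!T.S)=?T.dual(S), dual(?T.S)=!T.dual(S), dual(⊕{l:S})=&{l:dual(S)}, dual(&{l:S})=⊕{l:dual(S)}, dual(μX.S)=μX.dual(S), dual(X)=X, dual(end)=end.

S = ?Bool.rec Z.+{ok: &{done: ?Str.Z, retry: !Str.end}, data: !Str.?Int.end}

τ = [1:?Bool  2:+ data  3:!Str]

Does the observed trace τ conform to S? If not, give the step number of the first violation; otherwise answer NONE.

step 1: ?Bool  ✓  cont: rec Z.…
step 2: + data  ✓  cont: !Str.?Int.end
step 3: !Str  ✓  cont: ?Int.end
τ conforms to S (length 3)

NONE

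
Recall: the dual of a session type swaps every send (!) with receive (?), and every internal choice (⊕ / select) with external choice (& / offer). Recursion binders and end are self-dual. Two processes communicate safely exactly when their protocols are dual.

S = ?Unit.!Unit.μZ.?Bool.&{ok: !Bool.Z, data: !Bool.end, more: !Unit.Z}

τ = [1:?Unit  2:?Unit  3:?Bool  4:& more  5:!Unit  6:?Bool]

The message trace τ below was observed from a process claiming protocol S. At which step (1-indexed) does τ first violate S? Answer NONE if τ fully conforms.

step 1: ?Unit  match  state: !Unit.μZ.…
step 2: got ?Unit, protocol expects !Unit  ✗

2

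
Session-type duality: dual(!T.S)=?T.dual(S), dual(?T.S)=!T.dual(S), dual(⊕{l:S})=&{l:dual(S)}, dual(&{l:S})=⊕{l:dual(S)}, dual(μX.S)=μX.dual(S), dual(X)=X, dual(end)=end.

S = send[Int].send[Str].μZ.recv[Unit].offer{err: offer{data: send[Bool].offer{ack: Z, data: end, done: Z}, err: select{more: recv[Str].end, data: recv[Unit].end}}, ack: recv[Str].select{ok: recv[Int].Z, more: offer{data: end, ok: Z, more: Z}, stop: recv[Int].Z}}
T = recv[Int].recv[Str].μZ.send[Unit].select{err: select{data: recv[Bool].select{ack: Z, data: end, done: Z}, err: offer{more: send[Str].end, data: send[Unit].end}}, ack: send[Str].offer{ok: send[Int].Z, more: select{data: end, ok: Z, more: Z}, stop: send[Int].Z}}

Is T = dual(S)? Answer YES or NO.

send[Int] | recv[Int]  ✓
  send[Str] | recv[Str]  ✓
    μZ | μZ  ✓ (μ self-dual)
      recv[Unit] | send[Unit]  ✓
        offer{err,ack} | select{err,ack}  ✓ label sets agree
          case err:
            offer{data,err} | select{data,err}  ✓ label sets agree
              case data:
                send[Bool] | recv[Bool]  ✓
                  offer{ack,data,done} | select{ack,data,done}  ✓ label sets agree
                    case ack:
                      Z | Z  ✓
                    case data:
                      end | end  ✓
                    case done:
                      Z | Z  ✓
              case err:
                select{more,data} | offer{more,data}  ✓ label sets agree
                  case more:
                    recv[Str] | send[Str]  ✓
                      end | end  ✓
                  case data:
                    recv[Unit] | send[Unit]  ✓
                      end | end  ✓
          case ack:
            recv[Str] | send[Str]  ✓
              select{ok,more,stop} | offer{ok,more,stop}  ✓ label sets agree
                case ok:
                  recv[Int] | send[Int]  ✓
                    Z | Z  ✓
                case more:
                  offer{data,ok,more} | select{data,ok,more}  ✓ label sets agree
                    case data:
                      end | end  ✓
                    case ok:
                      Z | Z  ✓
                    case more:
                      Z | Z  ✓
                case stop:
                  recv[Int] | send[Int]  ✓
                    Z | Z  ✓

YES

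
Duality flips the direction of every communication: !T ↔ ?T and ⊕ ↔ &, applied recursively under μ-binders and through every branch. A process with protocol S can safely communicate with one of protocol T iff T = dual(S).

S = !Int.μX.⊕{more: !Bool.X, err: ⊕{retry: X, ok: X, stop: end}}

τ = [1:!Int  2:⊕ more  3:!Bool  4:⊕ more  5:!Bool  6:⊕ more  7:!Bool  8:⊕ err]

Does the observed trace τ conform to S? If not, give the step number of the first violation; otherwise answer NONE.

NONE

[1] !Int  ✓  state: μX.…
[2] ⊕ more  ✓  state: !Bool.μX.…
[3] !Bool  ✓  state: μX.…
[4] ⊕ more  ✓  state: !Bool.μX.…
[5] !Bool  ✓  state: μX.…
[6] ⊕ more  ✓  state: !Bool.μX.…
[7] !Bool  ✓  state: μX.…
[8] ⊕ err  ✓  state: ⊕{retry: μX.…, ok: μX.…, stop: end}
τ conforms to S (length 8)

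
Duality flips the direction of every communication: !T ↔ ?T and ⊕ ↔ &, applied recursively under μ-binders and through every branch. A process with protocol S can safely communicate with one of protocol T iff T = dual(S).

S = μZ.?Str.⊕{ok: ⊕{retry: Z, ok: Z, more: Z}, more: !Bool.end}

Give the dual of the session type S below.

μZ = μZ  (rec unchanged)
  ?Str = !Str
    ⊕{ok,more} = &{ok,more}  (select→offer)
      case ok:
        ⊕{retry,ok,more} = &{retry,ok,more}  (select→offer)
          case retry:
            dual(Z) = Z
          case ok:
            dual(Z) = Z
          case more:
            dual(Z) = Z
      case more:
        !Bool = ?Bool
          dual(end) = end

μZ.!Str.&{ok: &{retry: Z, ok: Z, more: Z}, more: ?Bool.end}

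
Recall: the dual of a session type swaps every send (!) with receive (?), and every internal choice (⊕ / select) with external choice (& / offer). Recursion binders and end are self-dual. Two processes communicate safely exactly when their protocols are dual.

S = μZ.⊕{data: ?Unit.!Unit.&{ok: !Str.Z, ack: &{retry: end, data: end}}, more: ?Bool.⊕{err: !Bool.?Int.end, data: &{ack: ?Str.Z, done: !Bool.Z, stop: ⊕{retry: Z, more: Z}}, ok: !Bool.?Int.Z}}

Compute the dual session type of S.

μZ = μZ  (rec unchanged)
  ⊕{data,more} = &{data,more}  (⊕→&)
    [data]
      ?Unit = !Unit
        !Unit = ?Unit
          &{ok,ack} = ⊕{ok,ack}  (external→internal)
            [ok]
              !Str = ?Str
                Z ↦ Z
            [ack]
              &{retry,data} = ⊕{retry,data}  (external→internal)
                [retry]
                  end ↦ end
                [data]
                  end ↦ end
    [more]
      ?Bool = !Bool
        ⊕{err,data,ok} = &{err,data,ok}  (⊕→&)
          [err]
            !Bool = ?Bool
              ?Int = !Int
                end ↦ end
          [data]
            &{ack,done,stop} = ⊕{ack,done,stop}  (external→internal)
              [ack]
                ?Str = !Str
                  Z ↦ Z
              [done]
                !Bool = ?Bool
                  Z ↦ Z
              [stop]
                ⊕{retry,more} = &{retry,more}  (⊕→&)
                  [retry]
                    Z ↦ Z
                  [more]
                    Z ↦ Z
          [ok]
            !Bool = ?Bool
              ?Int = !Int
                Z ↦ Z

μZ.&{data: !Unit.?Unit.⊕{ok: ?Str.Z, ack: ⊕{retry: end, data: end}}, more: !Bool.&{err: ?Bool.!Int.end, data: ⊕{ack: !Str.Z, done: ?Bool.Z, stop: &{retry: Z, more: Z}}, ok: ?Bool.!Int.Z}}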